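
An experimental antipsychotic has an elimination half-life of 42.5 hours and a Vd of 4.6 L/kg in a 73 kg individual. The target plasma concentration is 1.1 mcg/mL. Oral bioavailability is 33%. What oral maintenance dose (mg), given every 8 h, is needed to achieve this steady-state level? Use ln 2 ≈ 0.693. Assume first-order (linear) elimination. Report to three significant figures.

Vd = 4.6 L/kg × 73 kg = 335.8 L
CL = 0.693 × Vd / t½ = 0.693 × 335.8 / 42.5 = 5.476 L/h
D = CL × Css × τ / F = 5.476 × 1.1 × 8 / 0.33 = 146.0 mg

146 mg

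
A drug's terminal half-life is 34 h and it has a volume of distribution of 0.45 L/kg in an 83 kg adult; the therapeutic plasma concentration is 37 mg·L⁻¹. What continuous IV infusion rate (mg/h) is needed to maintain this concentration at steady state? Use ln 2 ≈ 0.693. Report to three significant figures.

28.2 mg/h

Total Vd = 0.45 × 83 = 37.35 L
CL = ln 2 · Vd / t½ = 0.693 × 37.35 / 34 = 0.7613 L/h
Infusion rate = CL × Css = 0.7613 × 37 = 28.17 mg/h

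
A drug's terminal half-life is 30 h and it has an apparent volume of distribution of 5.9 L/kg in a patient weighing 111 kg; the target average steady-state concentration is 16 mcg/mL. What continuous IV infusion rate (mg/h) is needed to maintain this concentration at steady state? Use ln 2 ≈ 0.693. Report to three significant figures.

Vd(total) = 111 kg × 5.9 L/kg = 654.9 L
CL = ln 2 · Vd / t½ = 0.693 × 654.9 / 30 = 15.13 L/h
Infusion rate = CL × Css = 15.13 × 16 = 242.1 mg/h

242 mg/h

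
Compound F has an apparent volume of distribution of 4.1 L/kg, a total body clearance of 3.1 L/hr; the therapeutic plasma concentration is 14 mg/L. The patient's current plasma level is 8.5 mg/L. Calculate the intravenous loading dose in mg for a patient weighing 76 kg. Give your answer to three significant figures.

Total Vd = 4.1 × 76 = 311.6 L
Concentration deficit ΔC = 14 − 8.5 = 5.500 mg/L
LD = Vd × ΔC = 311.6 × 5.500 = 1714 mg

1710 mg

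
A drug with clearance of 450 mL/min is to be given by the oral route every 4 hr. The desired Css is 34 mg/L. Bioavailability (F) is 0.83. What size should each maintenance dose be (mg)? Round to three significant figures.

4420 mg

CL = 450 mL/min × 60/1000 = 27.00 L/h
D = CL × Css × τ / F = 27.00 × 34 × 4 / 0.83 = 4424 mg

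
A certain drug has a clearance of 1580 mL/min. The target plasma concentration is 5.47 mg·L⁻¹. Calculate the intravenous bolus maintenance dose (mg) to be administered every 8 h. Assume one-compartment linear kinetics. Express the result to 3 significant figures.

4150 mg

CL = 1580 mL/min = 1580 × 0.06 = 94.80 L/h
D = CL × Css × τ = 94.80 × 5.47 × 8 = 4148 mg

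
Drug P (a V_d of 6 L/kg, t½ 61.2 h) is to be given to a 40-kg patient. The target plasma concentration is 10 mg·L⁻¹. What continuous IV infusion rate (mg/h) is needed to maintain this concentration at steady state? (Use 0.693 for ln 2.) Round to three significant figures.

27.2 mg/h

Total Vd = 6 × 40 = 240.0 L
CL = 0.693 × Vd / t½ = 0.693 × 240.0 / 61.2 = 2.718 L/h
Infusion rate = CL × Css = 2.718 × 10 = 27.18 mg/h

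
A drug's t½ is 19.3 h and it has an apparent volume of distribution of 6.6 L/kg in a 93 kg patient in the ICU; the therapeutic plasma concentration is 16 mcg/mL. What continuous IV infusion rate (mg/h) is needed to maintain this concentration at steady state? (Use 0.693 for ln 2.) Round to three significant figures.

Vd = 6.6 L/kg × 93 kg = 613.8 L
k = 0.693/19.3 = 0.03591 h⁻¹, so CL = k·Vd = 0.03591 × 613.8 = 22.04 L/h
Infusion rate = CL × Css = 22.04 × 16 = 352.6 mg/h

353 mg/h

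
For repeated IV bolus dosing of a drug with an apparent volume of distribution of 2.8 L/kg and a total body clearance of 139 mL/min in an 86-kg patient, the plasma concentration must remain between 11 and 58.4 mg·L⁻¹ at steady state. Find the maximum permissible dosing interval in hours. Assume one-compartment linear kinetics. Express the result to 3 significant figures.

48.2 h

Total Vd = 2.8 × 86 = 240.8 L
CL = 139 mL/min = 139 × 0.06 = 8.340 L/h
k = CL / Vd = 8.340 / 240.8 = 0.03463 h⁻¹
Between IV bolus doses, concentration decays as C = C₀·e^(−kτ), so C_peak/C_trough = e^(kτ).
τ_max = ln(C_peak/C_trough) / k = ln(58.4/11) / 0.03463 = 1.669 / 0.03463 = 48.20 h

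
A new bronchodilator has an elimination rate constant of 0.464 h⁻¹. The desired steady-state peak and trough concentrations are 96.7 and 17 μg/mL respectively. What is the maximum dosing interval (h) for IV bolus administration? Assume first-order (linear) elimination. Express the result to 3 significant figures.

3.75 h

Between IV bolus doses, concentration decays as C = C₀·e^(−kτ), so C_peak/C_trough = e^(kτ).
τ_max = ln(C_peak/C_trough) / k = ln(96.7/17) / 0.4640 = 1.738 / 0.4640 = 3.746 h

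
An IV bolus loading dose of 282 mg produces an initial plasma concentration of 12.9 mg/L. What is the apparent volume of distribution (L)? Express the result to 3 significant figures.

Immediately after an IV bolus, C₀ = Dose / Vd, so Vd = Dose / C₀.
Vd = 282 / 12.9 = 21.86 L

21.9 L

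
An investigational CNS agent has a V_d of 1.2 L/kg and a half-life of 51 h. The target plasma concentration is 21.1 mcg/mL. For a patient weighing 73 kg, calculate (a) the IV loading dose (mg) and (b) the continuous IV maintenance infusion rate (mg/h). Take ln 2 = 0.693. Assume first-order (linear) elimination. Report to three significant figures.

Vd(total) = 73 kg × 1.2 L/kg = 87.60 L
LD = Vd × C = 87.60 × 21.1 = 1848 mg
CL = 0.693 × Vd / t½ = 0.693 × 87.60 / 51 = 1.190 L/h
Infusion rate = CL × Css = 1.190 × 21.1 = 25.11 mg/h

(a) 1850 mg; (b) 25.1 mg/h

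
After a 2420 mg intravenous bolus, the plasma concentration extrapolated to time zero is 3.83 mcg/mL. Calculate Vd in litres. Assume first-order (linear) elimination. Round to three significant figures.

632 L

Immediately after an IV bolus, C₀ = Dose / Vd, so Vd = Dose / C₀.
Vd = 2420 / 3.83 = 631.9 L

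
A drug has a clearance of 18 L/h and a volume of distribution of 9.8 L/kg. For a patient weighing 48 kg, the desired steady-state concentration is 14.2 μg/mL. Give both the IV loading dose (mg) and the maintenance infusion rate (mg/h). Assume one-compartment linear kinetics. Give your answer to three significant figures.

(a) 6680 mg; (b) 256 mg/h

Vd(total) = 48 kg × 9.8 L/kg = 470.4 L
Loading dose = Vd × C = 470.4 × 14.2 = 6680 mg
Maintenance infusion rate = CL × Css = 18.00 × 14.2 = 255.6 mg/h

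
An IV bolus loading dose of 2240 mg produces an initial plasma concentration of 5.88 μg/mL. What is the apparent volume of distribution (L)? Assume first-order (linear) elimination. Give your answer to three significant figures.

381 L

Immediately after an IV bolus, C₀ = Dose / Vd, so Vd = Dose / C₀.
Vd = 2240 / 5.88 = 381.0 L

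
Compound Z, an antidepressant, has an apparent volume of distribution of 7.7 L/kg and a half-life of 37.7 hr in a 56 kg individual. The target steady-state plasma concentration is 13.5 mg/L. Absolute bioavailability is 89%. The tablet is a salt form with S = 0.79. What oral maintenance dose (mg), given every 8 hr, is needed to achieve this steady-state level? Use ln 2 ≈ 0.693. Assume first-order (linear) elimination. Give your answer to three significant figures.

1220 mg

Vd = 7.7 L/kg × 56 kg = 431.2 L
k = 0.693/37.7 = 0.01838 h⁻¹, so CL = k·Vd = 0.01838 × 431.2 = 7.925 L/h
D = CL × Css × τ / F / S = 7.925 × 13.5 × 8 / 0.89 / 0.79 = 1217 mg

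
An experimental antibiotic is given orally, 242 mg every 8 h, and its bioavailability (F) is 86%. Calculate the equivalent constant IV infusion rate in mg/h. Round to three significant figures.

Equivalent systemic input: infusion rate = F·D/τ.
Rate = 0.86 × 242 / 8 = 26.02 mg/h

26.0 mg/h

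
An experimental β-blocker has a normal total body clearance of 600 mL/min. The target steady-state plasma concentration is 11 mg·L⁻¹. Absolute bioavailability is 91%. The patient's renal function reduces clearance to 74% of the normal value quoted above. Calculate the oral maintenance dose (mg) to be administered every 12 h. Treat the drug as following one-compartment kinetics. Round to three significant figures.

3860 mg

Convert clearance: 600 mL/min × 60 min/h ÷ 1000 mL/L = 36.00 L/h
Patient clearance = 0.74 × 36.00 = 26.64 L/h
At steady state, dose per interval replaces the amount cleared in that interval: F·D/τ = CL·Css.
D = CL × Css × τ / F = 26.64 × 11 × 12 / 0.91 = 3864 mg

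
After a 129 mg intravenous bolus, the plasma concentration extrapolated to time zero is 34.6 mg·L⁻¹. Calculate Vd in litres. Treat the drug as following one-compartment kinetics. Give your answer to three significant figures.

3.73 L

Immediately after an IV bolus, C₀ = Dose / Vd, so Vd = Dose / C₀.
Vd = 129 / 34.6 = 3.728 L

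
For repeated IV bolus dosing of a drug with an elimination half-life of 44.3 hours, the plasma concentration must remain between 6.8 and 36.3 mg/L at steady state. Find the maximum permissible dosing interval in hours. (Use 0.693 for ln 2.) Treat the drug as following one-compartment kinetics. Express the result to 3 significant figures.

k = 0.693 / t½ = 0.693 / 44.3 = 0.01564 h⁻¹
Between IV bolus doses, concentration decays as C = C₀·e^(−kτ), so C_peak/C_trough = e^(kτ).
τ_max = ln(C_peak/C_trough) / k = ln(36.3/6.8) / 0.01564 = 1.675 / 0.01564 = 107.1 h

107 h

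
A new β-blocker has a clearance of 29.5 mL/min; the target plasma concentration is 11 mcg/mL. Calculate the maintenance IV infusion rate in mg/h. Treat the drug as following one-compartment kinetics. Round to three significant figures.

19.5 mg/h

CL = 29.5 mL/min = 29.5 × 0.06 = 1.770 L/h
At steady state, infusion rate equals elimination rate: rate in = CL × Css.
Infusion rate = CL · Css = 1.770 L/h × 11 mg/L = 19.47 mg/h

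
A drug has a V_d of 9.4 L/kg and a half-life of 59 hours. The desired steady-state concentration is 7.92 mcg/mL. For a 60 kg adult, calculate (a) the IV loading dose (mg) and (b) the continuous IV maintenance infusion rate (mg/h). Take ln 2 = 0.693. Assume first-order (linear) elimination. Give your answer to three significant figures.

(a) 4470 mg; (b) 52.5 mg/h

Total Vd = 9.4 × 60 = 564.0 L
LD = Vd × C = 564.0 × 7.92 = 4467 mg
CL = 0.693 × Vd / t½ = 0.693 × 564.0 / 59 = 6.625 L/h
Infusion rate = CL × Css = 6.625 × 7.92 = 52.47 mg/h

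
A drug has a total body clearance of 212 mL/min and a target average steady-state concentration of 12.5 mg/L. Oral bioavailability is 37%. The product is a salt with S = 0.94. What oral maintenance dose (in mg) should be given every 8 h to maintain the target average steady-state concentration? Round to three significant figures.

3660 mg

CL = 212 mL/min × 60/1000 = 12.72 L/h
At steady state, dose per interval replaces the amount cleared in that interval: F·S·D/τ = CL·Css.
D = CL × Css × τ / F / S = 12.72 × 12.5 × 8 / 0.37 / 0.94 = 3657 mg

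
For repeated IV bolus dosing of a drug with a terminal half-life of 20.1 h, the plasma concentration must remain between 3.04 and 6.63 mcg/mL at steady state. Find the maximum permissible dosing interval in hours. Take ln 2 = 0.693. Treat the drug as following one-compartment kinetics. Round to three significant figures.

k = 0.693 / t½ = 0.693 / 20.1 = 0.03448 h⁻¹
Between IV bolus doses, concentration decays as C = C₀·e^(−kτ), so C_peak/C_trough = e^(kτ).
τ_max = ln(C_peak/C_trough) / k = ln(6.63/3.04) / 0.03448 = 0.7797 / 0.03448 = 22.61 h

22.6 h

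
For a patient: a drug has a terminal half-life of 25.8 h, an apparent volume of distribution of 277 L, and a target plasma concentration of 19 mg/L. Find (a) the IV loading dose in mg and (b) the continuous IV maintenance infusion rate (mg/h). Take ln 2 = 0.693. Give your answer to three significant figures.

(a) 5260 mg; (b) 141 mg/h

LD = Vd × C = 277.0 × 19 = 5263 mg
CL = 0.693 × Vd / t½ = 0.693 × 277.0 / 25.8 = 7.440 L/h
Infusion rate = CL × Css = 7.440 × 19 = 141.4 mg/h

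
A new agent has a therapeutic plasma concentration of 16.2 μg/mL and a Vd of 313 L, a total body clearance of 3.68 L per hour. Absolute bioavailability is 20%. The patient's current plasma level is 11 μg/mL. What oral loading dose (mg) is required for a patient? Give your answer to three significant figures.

Concentration deficit ΔC = 16.2 − 11 = 5.200 mg/L
LD = Vd × ΔC / F = 313.0 × 5.200 / 0.2 = 8138 mg

8140 mg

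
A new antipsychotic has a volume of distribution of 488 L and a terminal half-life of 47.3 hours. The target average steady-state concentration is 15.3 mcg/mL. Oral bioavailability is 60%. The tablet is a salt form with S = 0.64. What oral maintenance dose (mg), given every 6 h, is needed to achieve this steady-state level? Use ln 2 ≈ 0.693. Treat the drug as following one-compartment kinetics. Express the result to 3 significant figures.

1710 mg

CL = ln 2 · Vd / t½ = 0.693 × 488.0 / 47.3 = 7.150 L/h
D = CL × Css × τ / F / S = 7.150 × 15.3 × 6 / 0.6 / 0.64 = 1709 mg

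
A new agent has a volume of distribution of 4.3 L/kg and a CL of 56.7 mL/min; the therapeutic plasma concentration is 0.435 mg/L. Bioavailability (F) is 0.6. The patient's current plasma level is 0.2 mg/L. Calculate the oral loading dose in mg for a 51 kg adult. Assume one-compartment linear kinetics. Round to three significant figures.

Vd(total) = 51 kg × 4.3 L/kg = 219.3 L
The loading dose fills Vd to the target concentration; clearance is irrelevant here.
Concentration deficit ΔC = 0.435 − 0.2 = 0.2350 mg/L
LD = Vd × ΔC / F = 219.3 × 0.2350 / 0.6 = 85.89 mg

85.9 mg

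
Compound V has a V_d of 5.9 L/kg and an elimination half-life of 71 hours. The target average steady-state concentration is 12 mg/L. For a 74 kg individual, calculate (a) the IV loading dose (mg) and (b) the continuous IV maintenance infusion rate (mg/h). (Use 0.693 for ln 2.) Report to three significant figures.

Total Vd = 5.9 × 74 = 436.6 L
LD = Vd × C = 436.6 × 12 = 5239 mg
CL = 0.693 × Vd / t½ = 0.693 × 436.6 / 71 = 4.261 L/h
Infusion rate = CL × Css = 4.261 × 12 = 51.13 mg/h

(a) 5240 mg; (b) 51.1 mg/h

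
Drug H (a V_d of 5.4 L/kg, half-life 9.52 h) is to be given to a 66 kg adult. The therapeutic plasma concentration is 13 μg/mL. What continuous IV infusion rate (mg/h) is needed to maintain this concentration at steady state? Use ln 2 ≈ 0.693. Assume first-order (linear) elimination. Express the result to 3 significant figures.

Total Vd = 5.4 × 66 = 356.4 L
CL = ln 2 · Vd / t½ = 0.693 × 356.4 / 9.52 = 25.94 L/h
Infusion rate = CL × Css = 25.94 × 13 = 337.2 mg/h

337 mg/h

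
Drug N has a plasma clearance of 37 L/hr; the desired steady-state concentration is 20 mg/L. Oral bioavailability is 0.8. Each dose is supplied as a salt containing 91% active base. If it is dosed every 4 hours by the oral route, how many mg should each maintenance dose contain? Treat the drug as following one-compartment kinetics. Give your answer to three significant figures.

4070 mg

D = CL × Css × τ / F / S = 37.00 × 20 × 4 / 0.8 / 0.91 = 4066 mg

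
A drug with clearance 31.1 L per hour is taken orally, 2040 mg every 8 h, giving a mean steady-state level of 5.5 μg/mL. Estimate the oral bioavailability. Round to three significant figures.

F·D/τ = CL·Css at steady state → F = CL·Css·τ / D.
F = 31.1 × 5.5 × 8 / 2040 = 0.671

0.671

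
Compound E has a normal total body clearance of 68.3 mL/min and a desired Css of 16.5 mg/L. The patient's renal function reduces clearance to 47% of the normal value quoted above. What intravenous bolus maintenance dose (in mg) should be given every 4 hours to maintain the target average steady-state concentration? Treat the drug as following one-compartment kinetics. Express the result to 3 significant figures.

CL = 68.3 mL/min = 68.3 × 0.06 = 4.098 L/h
Patient clearance = 0.47 × 4.098 = 1.926 L/h
At steady state, dose per interval replaces the amount cleared in that interval: D/τ = CL·Css.
D = CL × Css × τ = 1.926 × 16.5 × 4 = 127.1 mg

127 mg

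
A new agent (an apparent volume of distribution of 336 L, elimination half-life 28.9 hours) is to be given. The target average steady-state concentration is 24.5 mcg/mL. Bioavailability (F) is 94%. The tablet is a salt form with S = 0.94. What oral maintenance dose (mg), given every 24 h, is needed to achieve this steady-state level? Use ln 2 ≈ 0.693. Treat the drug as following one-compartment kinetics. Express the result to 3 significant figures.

5360 mg

k = 0.693/28.9 = 0.02398 h⁻¹, so CL = k·Vd = 0.02398 × 336.0 = 8.057 L/h
D = CL × Css × τ / F / S = 8.057 × 24.5 × 24 / 0.94 / 0.94 = 5362 mg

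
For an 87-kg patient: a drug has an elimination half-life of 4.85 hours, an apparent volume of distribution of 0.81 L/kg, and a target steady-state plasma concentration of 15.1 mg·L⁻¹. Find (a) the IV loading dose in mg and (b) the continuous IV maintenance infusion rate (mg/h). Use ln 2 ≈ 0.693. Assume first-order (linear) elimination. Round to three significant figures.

(a) 1060 mg; (b) 152 mg/h

Vd(total) = 87 kg × 0.81 L/kg = 70.47 L
LD = Vd × C = 70.47 × 15.1 = 1064 mg
CL = 0.693 × Vd / t½ = 0.693 × 70.47 / 4.85 = 10.07 L/h
Infusion rate = CL × Css = 10.07 × 15.1 = 152.1 mg/h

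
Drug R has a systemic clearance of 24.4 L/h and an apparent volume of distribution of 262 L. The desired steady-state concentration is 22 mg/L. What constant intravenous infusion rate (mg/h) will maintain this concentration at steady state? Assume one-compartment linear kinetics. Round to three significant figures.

Infusion rate = CL · Css = 24.40 L/h × 22 mg/L = 536.8 mg/h

537 mg/h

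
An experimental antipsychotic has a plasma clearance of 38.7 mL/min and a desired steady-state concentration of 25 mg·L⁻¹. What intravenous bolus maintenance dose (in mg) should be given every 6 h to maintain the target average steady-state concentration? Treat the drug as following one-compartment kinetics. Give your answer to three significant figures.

CL = 38.7 mL/min × 60/1000 = 2.322 L/h
D = CL × Css × τ = 2.322 × 25 × 6 = 348.3 mg

348 mg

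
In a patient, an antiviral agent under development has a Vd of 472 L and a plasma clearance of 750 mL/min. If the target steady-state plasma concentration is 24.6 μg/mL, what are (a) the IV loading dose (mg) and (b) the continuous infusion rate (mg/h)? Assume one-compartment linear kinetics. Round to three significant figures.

Loading dose = Vd × C = 472.0 × 24.6 = 11610 mg
CL = 750 mL/min = 750 × 0.06 = 45.00 L/h
Infusion rate = 45.00 L/h × 24.6 mg/L = 1107 mg/h

(a) 11600 mg; (b) 1110 mg/h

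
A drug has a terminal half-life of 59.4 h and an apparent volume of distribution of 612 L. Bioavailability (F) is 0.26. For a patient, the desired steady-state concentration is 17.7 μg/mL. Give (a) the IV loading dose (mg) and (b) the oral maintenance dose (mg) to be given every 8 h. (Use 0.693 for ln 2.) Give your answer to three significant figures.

(a) 10800 mg; (b) 3890 mg

LD = Vd × C = 612.0 × 17.7 = 10830 mg
CL = 0.693 × Vd / t½ = 0.693 × 612.0 / 59.4 = 7.140 L/h
D = CL × Css × τ / F = 7.140 × 17.7 × 8 / 0.26 = 3889 mg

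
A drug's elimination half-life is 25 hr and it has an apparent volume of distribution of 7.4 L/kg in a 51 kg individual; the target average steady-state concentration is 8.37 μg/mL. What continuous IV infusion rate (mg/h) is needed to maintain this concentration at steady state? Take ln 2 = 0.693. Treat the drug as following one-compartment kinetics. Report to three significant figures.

87.6 mg/h

Total Vd = 7.4 × 51 = 377.4 L
k = 0.693/25 = 0.02772 h⁻¹, so CL = k·Vd = 0.02772 × 377.4 = 10.46 L/h
Infusion rate = CL × Css = 10.46 × 8.37 = 87.55 mg/h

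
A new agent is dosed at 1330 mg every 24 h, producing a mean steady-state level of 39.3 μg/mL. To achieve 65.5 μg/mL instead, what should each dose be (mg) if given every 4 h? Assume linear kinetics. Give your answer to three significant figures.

369 mg

For first-order elimination, Css ∝ F·D/(CL·τ); F and CL are unchanged, so Css ∝ D/τ.
D₂ = D₁ × (Css,target / Css,current) × (τ₂/τ₁) = 1330 × (65.5/39.3) × (4/24) = 369.4 mg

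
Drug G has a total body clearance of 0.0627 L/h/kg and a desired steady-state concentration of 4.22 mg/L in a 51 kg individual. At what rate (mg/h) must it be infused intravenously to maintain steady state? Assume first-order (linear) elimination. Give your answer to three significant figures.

13.5 mg/h

CL = 0.0627 L/h/kg × 51 kg = 3.198 L/h
At steady state, infusion rate equals elimination rate: rate in = CL × Css.
Infusion rate = CL · Css = 3.198 L/h × 4.22 mg/L = 13.50 mg/h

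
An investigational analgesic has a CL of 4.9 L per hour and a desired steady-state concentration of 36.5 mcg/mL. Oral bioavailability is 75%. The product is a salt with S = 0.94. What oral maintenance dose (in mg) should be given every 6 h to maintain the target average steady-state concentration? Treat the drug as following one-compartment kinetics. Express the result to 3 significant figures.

D = CL × Css × τ / F / S = 4.900 × 36.5 × 6 / 0.75 / 0.94 = 1522 mg

1520 mg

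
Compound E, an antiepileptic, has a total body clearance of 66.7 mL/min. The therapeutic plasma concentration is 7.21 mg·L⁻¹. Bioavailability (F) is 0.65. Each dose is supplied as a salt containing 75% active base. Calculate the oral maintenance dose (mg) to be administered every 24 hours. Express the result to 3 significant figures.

CL = 66.7 mL/min = 66.7 × 0.06 = 4.002 L/h
D = CL × Css × τ / F / S = 4.002 × 7.21 × 24 / 0.65 / 0.75 = 1421 mg

1420 mg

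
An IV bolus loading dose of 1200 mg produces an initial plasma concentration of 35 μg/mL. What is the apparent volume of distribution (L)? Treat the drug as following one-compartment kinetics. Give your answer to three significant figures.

34.3 L

Immediately after an IV bolus, C₀ = Dose / Vd, so Vd = Dose / C₀.
Vd = 1200 / 35 = 34.29 L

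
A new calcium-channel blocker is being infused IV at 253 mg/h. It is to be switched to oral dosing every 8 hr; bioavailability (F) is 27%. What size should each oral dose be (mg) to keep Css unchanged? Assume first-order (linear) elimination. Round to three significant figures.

7500 mg

To maintain the same Css, the systemic dosing rate must be unchanged: F·D/τ = infusion rate.
D = rate × τ / F = 253 × 8 / 0.27 = 7496 mg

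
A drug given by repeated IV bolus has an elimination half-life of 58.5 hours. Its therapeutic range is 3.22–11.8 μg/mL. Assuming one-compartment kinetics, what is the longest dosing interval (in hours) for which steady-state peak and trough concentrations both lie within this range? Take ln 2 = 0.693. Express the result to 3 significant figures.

110 h

k = 0.693 / t½ = 0.693 / 58.5 = 0.01185 h⁻¹
Between IV bolus doses, concentration decays as C = C₀·e^(−kτ), so C_peak/C_trough = e^(kτ).
τ_max = ln(C_peak/C_trough) / k = ln(11.8/3.22) / 0.01185 = 1.299 / 0.01185 = 109.6 h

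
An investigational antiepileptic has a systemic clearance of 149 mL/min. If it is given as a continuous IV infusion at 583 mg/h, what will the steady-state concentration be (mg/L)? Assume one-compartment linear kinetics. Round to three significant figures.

65.2 mg/L

Convert clearance: 149 mL/min × 60 min/h ÷ 1000 mL/L = 8.940 L/h
Css = rate / CL = 583 / 8.940 = 65.21 mg/L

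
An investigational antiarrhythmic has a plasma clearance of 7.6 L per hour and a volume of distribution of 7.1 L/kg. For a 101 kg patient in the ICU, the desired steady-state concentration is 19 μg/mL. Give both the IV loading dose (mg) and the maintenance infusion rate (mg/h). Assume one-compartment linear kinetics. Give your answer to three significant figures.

(a) 13600 mg; (b) 144 mg/h

Vd = 7.1 L/kg × 101 kg = 717.1 L
LD = Vd · C_target = 717.1 × 19 = 13620 mg
Maintenance: replace elimination → rate = CL × Css = 7.600 × 19 = 144.4 mg/h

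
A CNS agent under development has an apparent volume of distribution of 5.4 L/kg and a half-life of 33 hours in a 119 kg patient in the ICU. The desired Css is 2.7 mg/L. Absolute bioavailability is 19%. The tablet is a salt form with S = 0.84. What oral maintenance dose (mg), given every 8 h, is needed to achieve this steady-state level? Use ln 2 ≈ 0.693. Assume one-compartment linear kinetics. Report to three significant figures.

Vd = 5.4 L/kg × 119 kg = 642.6 L
CL = 0.693 × Vd / t½ = 0.693 × 642.6 / 33 = 13.49 L/h
D = CL × Css × τ / F / S = 13.49 × 2.7 × 8 / 0.19 / 0.84 = 1826 mg

1830 mg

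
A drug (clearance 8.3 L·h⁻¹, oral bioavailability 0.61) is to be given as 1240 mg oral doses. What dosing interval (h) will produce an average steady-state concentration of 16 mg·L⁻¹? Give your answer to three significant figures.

F·D/τ = CL·Css → τ = F·D / (CL·Css).
τ = 0.61 × 1240 / (8.3 × 16) = 5.696 h

5.70 h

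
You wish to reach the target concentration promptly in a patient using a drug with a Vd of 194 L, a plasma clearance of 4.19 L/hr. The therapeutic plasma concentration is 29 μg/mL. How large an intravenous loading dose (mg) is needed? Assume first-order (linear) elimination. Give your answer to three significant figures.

The loading dose fills Vd to the target concentration; clearance is irrelevant here.
LD = Vd × C = 194.0 × 29.00 = 5626 mg

5630 mg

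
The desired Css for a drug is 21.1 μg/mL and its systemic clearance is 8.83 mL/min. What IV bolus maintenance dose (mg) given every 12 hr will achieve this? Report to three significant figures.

134 mg

Convert clearance: 8.83 mL/min × 60 min/h ÷ 1000 mL/L = 0.5298 L/h
D = CL × Css × τ = 0.5298 × 21.1 × 12 = 134.1 mg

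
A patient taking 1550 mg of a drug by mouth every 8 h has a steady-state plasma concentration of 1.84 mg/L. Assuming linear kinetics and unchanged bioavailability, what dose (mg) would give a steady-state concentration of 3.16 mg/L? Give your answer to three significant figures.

2660 mg

With linear kinetics, Css is proportional to dose rate (D/τ) at fixed clearance.
D₂ = D₁ × (Css,target / Css,current) = 1550 × 3.16/1.84 = 2662 mg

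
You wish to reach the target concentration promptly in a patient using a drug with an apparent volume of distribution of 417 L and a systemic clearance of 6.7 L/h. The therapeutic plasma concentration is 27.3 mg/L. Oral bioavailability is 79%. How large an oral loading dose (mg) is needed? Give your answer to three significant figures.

Loading dose depends on Vd (not clearance): it fills the distribution volume.
LD = Vd × C / F = 417.0 × 27.30 / 0.79 = 14410 mg

14400 mg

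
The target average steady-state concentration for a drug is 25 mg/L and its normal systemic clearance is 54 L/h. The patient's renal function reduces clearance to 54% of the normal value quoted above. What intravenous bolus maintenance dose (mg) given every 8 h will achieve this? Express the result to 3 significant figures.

5830 mg

Patient clearance = 0.54 × 54.00 = 29.16 L/h
D = CL × Css × τ = 29.16 × 25 × 8 = 5832 mg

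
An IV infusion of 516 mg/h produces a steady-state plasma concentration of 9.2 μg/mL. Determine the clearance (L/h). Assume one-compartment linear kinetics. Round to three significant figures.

56.1 L/h

At steady state, infusion rate = CL × Css, so CL = rate / Css.
CL = 516 / 9.2 = 56.09 L/h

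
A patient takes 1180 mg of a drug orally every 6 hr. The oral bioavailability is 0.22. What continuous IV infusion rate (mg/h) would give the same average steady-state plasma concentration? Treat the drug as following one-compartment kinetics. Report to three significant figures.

Equivalent systemic input: infusion rate = F·D/τ.
Rate = 0.22 × 1180 / 6 = 43.27 mg/h

43.3 mg/h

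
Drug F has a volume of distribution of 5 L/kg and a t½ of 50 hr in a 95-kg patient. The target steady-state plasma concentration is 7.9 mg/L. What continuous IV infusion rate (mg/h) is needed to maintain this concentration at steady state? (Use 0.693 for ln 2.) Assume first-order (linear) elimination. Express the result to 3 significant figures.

Vd = 5 L/kg × 95 kg = 475.0 L
CL = ln 2 · Vd / t½ = 0.693 × 475.0 / 50 = 6.584 L/h
Infusion rate = CL × Css = 6.584 × 7.9 = 52.01 mg/h

52.0 mg/h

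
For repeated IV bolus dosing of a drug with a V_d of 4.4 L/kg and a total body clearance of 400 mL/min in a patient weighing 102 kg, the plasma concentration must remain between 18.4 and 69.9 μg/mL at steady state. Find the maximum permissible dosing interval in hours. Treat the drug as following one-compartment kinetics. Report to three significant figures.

Vd(total) = 102 kg × 4.4 L/kg = 448.8 L
CL = 400 mL/min = 400 × 0.06 = 24.00 L/h
k = CL / Vd = 24.00 / 448.8 = 0.05348 h⁻¹
Between IV bolus doses, concentration decays as C = C₀·e^(−kτ), so C_peak/C_trough = e^(kτ).
τ_max = ln(C_peak/C_trough) / k = ln(69.9/18.4) / 0.05348 = 1.335 / 0.05348 = 24.96 h

25.0 h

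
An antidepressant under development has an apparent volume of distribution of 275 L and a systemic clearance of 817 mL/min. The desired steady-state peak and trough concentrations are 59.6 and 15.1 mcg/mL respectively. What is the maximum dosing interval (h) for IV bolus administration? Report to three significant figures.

Convert clearance: 817 mL/min × 60 min/h ÷ 1000 mL/L = 49.02 L/h
k = CL / Vd = 49.02 / 275.0 = 0.1783 h⁻¹
Between IV bolus doses, concentration decays as C = C₀·e^(−kτ), so C_peak/C_trough = e^(kτ).
τ_max = ln(C_peak/C_trough) / k = ln(59.6/15.1) / 0.1783 = 1.373 / 0.1783 = 7.701 h

7.70 h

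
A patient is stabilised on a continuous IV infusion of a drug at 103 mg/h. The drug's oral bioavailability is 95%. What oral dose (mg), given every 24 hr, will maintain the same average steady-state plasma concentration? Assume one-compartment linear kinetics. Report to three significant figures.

2600 mg

To maintain the same Css, the systemic dosing rate must be unchanged: F·D/τ = infusion rate.
D = rate × τ / F = 103 × 24 / 0.95 = 2602 mg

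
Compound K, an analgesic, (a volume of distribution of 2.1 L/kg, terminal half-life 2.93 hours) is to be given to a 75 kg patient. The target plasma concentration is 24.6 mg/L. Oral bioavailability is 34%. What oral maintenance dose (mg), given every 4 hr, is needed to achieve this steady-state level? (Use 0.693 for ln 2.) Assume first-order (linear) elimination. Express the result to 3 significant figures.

10800 mg

Vd = 2.1 L/kg × 75 kg = 157.5 L
k = 0.693/2.93 = 0.2365 h⁻¹, so CL = k·Vd = 0.2365 × 157.5 = 37.25 L/h
D = CL × Css × τ / F = 37.25 × 24.6 × 4 / 0.34 = 10780 mg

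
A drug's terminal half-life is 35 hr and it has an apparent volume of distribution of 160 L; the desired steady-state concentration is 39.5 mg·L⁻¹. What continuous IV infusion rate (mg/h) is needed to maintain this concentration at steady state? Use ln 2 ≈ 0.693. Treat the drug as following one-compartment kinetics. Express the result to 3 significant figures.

125 mg/h

CL = ln 2 · Vd / t½ = 0.693 × 160.0 / 35 = 3.168 L/h
Infusion rate = CL × Css = 3.168 × 39.5 = 125.1 mg/h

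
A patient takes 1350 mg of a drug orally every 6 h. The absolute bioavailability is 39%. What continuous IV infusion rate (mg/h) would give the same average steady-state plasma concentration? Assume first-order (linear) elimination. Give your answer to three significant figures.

Equivalent systemic input: infusion rate = F·D/τ.
Rate = 0.39 × 1350 / 6 = 87.75 mg/h

87.8 mg/h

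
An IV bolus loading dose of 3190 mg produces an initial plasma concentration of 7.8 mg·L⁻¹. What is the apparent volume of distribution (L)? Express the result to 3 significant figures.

409 L

Immediately after an IV bolus, C₀ = Dose / Vd, so Vd = Dose / C₀.
Vd = 3190 / 7.8 = 409.0 L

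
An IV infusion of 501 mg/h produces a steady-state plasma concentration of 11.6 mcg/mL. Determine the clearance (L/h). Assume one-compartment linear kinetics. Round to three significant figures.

43.2 L/h

At steady state, infusion rate = CL × Css, so CL = rate / Css.
CL = 501 / 11.6 = 43.19 L/h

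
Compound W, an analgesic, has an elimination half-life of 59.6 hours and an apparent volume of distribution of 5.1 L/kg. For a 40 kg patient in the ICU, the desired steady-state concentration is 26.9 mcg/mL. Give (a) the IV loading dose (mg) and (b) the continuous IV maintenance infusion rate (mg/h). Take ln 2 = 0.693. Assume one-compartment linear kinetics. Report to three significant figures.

(a) 5490 mg; (b) 63.8 mg/h

Vd = 5.1 L/kg × 40 kg = 204.0 L
LD = Vd × C = 204.0 × 26.9 = 5488 mg
CL = 0.693 × Vd / t½ = 0.693 × 204.0 / 59.6 = 2.372 L/h
Infusion rate = CL × Css = 2.372 × 26.9 = 63.81 mg/h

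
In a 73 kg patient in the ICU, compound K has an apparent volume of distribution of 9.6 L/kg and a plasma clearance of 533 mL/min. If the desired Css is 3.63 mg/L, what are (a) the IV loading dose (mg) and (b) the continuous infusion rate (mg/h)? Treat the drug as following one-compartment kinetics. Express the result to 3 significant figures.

(a) 2540 mg; (b) 116 mg/h

Vd(total) = 73 kg × 9.6 L/kg = 700.8 L
Loading dose = Vd × C = 700.8 × 3.63 = 2544 mg
Convert clearance: 533 mL/min × 60 min/h ÷ 1000 mL/L = 31.98 L/h
Maintenance infusion rate = CL × Css = 31.98 × 3.63 = 116.1 mg/h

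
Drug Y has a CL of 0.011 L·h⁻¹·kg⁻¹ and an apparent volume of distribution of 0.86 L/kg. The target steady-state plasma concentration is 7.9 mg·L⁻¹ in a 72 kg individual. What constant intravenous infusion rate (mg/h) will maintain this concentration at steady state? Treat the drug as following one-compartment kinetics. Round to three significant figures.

6.26 mg/h

CL = 0.011 L·h⁻¹·kg⁻¹ × 72 kg = 0.7920 L/h
At steady state, infusion rate equals elimination rate: rate in = CL × Css.
R₀ = 0.7920 × 7.9 = 6.257 mg/h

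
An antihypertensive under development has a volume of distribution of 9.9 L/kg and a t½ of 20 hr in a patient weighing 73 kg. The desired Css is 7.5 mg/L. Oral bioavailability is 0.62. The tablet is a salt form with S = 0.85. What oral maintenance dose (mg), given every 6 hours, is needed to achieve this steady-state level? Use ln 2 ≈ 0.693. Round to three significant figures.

Total Vd = 9.9 × 73 = 722.7 L
CL = 0.693 × Vd / t½ = 0.693 × 722.7 / 20 = 25.04 L/h
D = CL × Css × τ / F / S = 25.04 × 7.5 × 6 / 0.62 / 0.85 = 2138 mg

2140 mg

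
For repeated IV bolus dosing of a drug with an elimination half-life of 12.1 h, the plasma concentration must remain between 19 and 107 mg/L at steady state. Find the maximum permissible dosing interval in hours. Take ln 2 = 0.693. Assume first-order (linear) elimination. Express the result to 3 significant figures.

30.2 h

k = 0.693 / t½ = 0.693 / 12.1 = 0.05727 h⁻¹
Between IV bolus doses, concentration decays as C = C₀·e^(−kτ), so C_peak/C_trough = e^(kτ).
τ_max = ln(C_peak/C_trough) / k = ln(107/19) / 0.05727 = 1.728 / 0.05727 = 30.17 h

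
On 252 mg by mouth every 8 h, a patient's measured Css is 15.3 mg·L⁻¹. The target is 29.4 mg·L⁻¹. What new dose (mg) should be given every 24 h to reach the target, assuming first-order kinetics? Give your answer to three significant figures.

1450 mg

For first-order elimination, Css ∝ F·D/(CL·τ); F and CL are unchanged, so Css ∝ D/τ.
D₂ = D₁ × (Css,target / Css,current) × (τ₂/τ₁) = 252 × (29.4/15.3) × (24/8) = 1453 mg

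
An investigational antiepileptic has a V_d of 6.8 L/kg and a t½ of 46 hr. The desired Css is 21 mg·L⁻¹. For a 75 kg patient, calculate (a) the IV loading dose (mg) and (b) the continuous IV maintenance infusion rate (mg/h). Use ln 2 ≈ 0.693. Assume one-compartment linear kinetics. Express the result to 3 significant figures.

Vd(total) = 75 kg × 6.8 L/kg = 510.0 L
LD = Vd × C = 510.0 × 21 = 10710 mg
CL = 0.693 × Vd / t½ = 0.693 × 510.0 / 46 = 7.683 L/h
Infusion rate = CL × Css = 7.683 × 21 = 161.3 mg/h

(a) 10700 mg; (b) 161 mg/h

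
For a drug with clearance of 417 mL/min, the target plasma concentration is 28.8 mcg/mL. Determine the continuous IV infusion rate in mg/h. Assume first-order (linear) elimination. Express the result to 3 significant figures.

CL = 417 mL/min × 60/1000 = 25.02 L/h
Rate = CL × Css = 25.02 × 28.8 = 720.6 mg/h

721 mg/h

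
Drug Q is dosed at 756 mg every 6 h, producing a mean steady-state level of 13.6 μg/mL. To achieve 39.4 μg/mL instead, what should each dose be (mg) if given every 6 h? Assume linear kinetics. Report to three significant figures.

For first-order elimination, Css ∝ F·D/(CL·τ); F and CL are unchanged, so Css ∝ D/τ.
D₂ = D₁ × (Css,target / Css,current) = 756 × 39.4/13.6 = 2190 mg

2190 mg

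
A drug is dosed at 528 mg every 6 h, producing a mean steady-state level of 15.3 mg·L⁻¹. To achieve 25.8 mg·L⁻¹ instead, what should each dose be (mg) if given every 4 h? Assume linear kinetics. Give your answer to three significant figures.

594 mg

For first-order elimination, Css ∝ F·D/(CL·τ); F and CL are unchanged, so Css ∝ D/τ.
D₂ = D₁ × (Css,target / Css,current) × (τ₂/τ₁) = 528 × (25.8/15.3) × (4/6) = 593.6 mg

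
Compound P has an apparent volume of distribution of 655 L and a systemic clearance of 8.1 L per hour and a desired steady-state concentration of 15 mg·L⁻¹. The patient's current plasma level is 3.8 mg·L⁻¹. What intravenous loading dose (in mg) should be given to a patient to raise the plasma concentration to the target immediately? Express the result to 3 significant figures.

7340 mg

Concentration deficit ΔC = 15 − 3.8 = 11.20 mg/L
LD = Vd × ΔC = 655.0 × 11.20 = 7336 mg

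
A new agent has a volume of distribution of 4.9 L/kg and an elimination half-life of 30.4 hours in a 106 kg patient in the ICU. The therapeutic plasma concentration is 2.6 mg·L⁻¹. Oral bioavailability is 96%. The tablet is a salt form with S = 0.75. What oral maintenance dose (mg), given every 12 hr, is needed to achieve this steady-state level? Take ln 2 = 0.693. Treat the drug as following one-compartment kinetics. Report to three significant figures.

Total Vd = 4.9 × 106 = 519.4 L
k = 0.693/30.4 = 0.02280 h⁻¹, so CL = k·Vd = 0.02280 × 519.4 = 11.84 L/h
D = CL × Css × τ / F / S = 11.84 × 2.6 × 12 / 0.96 / 0.75 = 513.1 mg

513 mg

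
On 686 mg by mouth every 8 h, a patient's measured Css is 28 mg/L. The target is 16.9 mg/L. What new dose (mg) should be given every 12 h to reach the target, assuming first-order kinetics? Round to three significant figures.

For first-order elimination, Css ∝ F·D/(CL·τ); F and CL are unchanged, so Css ∝ D/τ.
D₂ = D₁ × (Css,target / Css,current) × (τ₂/τ₁) = 686 × (16.9/28) × (12/8) = 621.1 mg

621 mg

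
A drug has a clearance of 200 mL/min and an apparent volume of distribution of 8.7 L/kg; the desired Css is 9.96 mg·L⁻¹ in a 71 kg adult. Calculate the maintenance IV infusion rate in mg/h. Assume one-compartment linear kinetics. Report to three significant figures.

120 mg/h

CL = 200 mL/min × 60/1000 = 12.00 L/h
R₀ = 12.00 × 9.96 = 119.5 mg/h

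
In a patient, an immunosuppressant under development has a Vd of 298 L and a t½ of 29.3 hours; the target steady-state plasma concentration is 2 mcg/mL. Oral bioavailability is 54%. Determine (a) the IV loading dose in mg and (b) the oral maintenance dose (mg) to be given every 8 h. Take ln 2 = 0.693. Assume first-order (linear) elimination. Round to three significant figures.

(a) 596 mg; (b) 209 mg

LD = Vd × C = 298.0 × 2 = 596.0 mg
CL = 0.693 × Vd / t½ = 0.693 × 298.0 / 29.3 = 7.048 L/h
D = CL × Css × τ / F = 7.048 × 2 × 8 / 0.54 = 208.8 mg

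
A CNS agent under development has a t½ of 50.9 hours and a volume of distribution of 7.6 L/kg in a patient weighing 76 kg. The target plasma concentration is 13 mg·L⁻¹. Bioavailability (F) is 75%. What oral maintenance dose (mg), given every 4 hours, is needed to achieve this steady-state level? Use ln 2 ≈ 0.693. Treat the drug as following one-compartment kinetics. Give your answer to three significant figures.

Vd = 7.6 L/kg × 76 kg = 577.6 L
CL = ln 2 · Vd / t½ = 0.693 × 577.6 / 50.9 = 7.864 L/h
D = CL × Css × τ / F = 7.864 × 13 × 4 / 0.75 = 545.2 mg

545 mg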